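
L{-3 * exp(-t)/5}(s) -3/(5 * s + 5)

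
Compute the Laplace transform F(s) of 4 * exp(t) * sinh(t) 4/(s * (s - 2) ) 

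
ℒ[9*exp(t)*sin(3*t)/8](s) 27/(8*((s - 1)^2 + 9))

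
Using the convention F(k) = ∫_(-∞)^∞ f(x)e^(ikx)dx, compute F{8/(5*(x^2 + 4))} 4*pi*exp(-2*Abs(k))/5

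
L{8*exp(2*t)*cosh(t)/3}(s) 8*(s - 2)/(3*((s - 2)^2 - 1))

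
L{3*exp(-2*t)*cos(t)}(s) 3*(s + 2)/((s + 2)^2 + 1)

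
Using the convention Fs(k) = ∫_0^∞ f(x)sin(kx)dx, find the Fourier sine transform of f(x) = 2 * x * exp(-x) 4 * k/(k^2 + 1)^2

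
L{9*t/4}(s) 9/(4*s^2)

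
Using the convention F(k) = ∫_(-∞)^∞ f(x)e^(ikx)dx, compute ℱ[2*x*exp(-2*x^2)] sqrt(2)*I*sqrt(pi)*k*exp(-k^2/8)/4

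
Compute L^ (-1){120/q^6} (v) v^5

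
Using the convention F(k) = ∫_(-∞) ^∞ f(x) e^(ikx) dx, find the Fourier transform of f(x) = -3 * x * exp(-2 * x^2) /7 -3 * sqrt(2) * I * sqrt(pi) * k * exp(-k^2/8) /56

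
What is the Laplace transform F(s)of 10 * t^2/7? 20/(7 * s^3)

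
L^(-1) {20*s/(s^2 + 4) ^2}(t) 5*t*sin(2*t) 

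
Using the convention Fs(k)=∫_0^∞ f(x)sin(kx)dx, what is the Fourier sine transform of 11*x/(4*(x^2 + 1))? 11*pi*exp(-k)/8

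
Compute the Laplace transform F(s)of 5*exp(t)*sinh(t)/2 5/(2*s*(s - 2))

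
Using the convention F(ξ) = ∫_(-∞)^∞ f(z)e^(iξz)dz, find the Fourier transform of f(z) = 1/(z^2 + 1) pi * exp(-Abs(ξ))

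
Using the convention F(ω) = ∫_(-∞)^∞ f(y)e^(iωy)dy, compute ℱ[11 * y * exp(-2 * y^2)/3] 11 * sqrt(2) * I * sqrt(pi) * ω * exp(-ω^2/8)/24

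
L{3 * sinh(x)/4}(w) 3/(4 * (w^2 - 1))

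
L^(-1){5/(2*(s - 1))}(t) 5*exp(t)/2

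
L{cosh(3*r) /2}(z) z/(2*(z^2 - 9) ) 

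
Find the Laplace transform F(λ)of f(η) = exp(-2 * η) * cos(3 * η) (λ+2)/((λ+2)^2+9)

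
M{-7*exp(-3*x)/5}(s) -7*gamma(s)/(5*3^s)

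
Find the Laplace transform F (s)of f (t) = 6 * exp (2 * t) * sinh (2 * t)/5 12/ (5 * s * (s - 4))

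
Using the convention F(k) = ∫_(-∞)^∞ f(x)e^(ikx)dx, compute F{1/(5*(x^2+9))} pi*exp(-3*Abs(k))/15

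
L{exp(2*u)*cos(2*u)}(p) (p - 2)/((p - 2)^2 + 4)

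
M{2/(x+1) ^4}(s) gamma(s)*gamma(4 - s) /3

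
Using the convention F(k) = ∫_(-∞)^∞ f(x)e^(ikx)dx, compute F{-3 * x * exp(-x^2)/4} -3 * I * sqrt(pi) * k * exp(-k^2/4)/8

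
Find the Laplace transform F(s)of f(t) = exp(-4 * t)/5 1/(5 * (s + 4))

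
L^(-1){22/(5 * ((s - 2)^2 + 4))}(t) 11 * exp(2 * t) * sin(2 * t)/5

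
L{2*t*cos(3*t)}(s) 2*(s^2 - 9)/(s^2 + 9)^2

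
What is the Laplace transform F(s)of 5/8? 5/(8*s)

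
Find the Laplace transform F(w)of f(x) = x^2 2/w^3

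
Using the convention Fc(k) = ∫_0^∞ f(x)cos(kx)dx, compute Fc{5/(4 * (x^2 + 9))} 5 * pi * exp(-3 * k)/24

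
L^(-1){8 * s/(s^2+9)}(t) 8 * cos(3 * t)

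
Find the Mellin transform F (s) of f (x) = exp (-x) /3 gamma (s) /3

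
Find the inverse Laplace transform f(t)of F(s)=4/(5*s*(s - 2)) 4*exp(t)*sinh(t)/5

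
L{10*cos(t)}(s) 10*s/(s^2+1)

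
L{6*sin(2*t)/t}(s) 6*atan(2/s)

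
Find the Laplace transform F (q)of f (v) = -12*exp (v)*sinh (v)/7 -12/ (7*q*(q - 2))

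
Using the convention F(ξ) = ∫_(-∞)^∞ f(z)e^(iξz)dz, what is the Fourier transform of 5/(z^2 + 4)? 5 * pi * exp(-2 * Abs(ξ))/2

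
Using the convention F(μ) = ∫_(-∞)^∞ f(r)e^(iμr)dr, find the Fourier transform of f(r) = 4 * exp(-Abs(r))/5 8/(5 * (μ^2 + 1))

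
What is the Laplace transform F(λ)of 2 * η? 2/λ^2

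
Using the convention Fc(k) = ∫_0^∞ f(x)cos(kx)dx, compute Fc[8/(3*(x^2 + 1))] 4*pi*exp(-k)/3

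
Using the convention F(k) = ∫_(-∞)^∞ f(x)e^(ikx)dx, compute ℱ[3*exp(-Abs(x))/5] 6/(5*(k^2 + 1))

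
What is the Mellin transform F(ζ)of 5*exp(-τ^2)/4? 5*gamma(ζ/2)/8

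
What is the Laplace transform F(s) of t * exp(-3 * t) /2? 1/(2 * (s + 3) ^2) 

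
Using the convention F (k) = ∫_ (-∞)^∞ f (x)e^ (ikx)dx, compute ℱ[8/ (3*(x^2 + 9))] 8*pi*exp (-3*Abs (k))/9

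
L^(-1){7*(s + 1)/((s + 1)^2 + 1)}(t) 7*exp(-t)*cos(t)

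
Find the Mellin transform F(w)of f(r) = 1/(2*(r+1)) pi*csc(pi*w)/2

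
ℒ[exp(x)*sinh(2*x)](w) 2/((w - 1)^2 - 4)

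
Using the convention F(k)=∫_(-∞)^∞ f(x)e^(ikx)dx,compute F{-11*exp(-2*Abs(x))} -44/(k^2 + 4)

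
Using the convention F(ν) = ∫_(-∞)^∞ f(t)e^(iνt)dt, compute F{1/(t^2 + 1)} pi * exp(-Abs(ν))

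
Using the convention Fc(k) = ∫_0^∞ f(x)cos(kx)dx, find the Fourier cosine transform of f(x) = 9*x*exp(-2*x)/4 9*(4 - k^2)/(4*(k^2 + 4)^2)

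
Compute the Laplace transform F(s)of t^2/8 1/(4*s^3)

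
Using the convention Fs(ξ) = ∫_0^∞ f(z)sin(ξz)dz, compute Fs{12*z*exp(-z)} 24*ξ/(ξ^2 + 1)^2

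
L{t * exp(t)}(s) (s - 1)^(-2)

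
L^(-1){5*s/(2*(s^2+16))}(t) 5*cos(4*t)/2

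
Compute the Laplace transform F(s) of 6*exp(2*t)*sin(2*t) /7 12/(7*((s - 2) ^2 + 4) ) 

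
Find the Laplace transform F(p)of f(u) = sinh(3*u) 3/(p^2 - 9)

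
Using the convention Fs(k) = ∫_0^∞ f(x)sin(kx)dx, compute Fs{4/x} 2*pi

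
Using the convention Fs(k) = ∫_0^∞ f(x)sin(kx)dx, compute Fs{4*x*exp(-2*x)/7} 16*k/(7*(k^2+4)^2)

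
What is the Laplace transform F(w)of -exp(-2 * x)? -1/(w + 2)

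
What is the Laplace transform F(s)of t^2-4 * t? 2/s^3-4/s^2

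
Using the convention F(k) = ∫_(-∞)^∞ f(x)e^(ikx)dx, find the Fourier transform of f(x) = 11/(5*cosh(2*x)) 11*pi/(10*cosh(pi*k/4))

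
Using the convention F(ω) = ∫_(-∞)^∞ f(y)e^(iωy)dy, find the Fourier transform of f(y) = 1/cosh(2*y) pi/(2*cosh(pi*ω/4))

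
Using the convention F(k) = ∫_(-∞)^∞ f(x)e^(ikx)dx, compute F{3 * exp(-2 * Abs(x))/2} 6/(k^2+4)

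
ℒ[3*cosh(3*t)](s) 3*s/(s^2-9)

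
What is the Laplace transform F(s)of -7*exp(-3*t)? -7/(s + 3)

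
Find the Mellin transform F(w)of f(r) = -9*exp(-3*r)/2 -3^(2 - w)*gamma(w)/2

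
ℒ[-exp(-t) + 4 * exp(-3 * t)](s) 4/(s + 3) - 1/(s + 1)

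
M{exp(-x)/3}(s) gamma(s)/3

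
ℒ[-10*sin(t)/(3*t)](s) -10*atan(1/s)/3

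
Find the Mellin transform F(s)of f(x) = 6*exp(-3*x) 6*gamma(s)/3^s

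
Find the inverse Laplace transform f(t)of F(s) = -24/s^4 -4*t^3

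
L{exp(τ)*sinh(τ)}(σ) 1/(σ*(σ - 2))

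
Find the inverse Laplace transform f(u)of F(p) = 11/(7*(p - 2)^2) 11*u*exp(2*u)/7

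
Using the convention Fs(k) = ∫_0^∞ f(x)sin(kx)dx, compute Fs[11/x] 11 * pi/2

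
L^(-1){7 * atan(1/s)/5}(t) 7 * sin(t)/(5 * t)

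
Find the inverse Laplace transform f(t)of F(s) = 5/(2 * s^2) 5 * t/2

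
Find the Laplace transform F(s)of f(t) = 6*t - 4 6/s^2 - 4/s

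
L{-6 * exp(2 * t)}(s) -6/(s - 2)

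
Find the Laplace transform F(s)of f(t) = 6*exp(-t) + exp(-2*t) 6/(s + 1) + 1/(s + 2)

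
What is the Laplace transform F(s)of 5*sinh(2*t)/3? 10/(3*(s^2-4))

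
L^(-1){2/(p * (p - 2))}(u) 2 * exp(u) * sinh(u)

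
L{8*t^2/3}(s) 16/(3*s^3)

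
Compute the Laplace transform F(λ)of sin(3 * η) 3/(λ^2 + 9)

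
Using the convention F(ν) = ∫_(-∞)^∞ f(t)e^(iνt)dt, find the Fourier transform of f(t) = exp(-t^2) sqrt(pi) * exp(-ν^2/4)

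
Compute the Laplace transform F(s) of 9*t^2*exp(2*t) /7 18/(7*(s - 2) ^3) 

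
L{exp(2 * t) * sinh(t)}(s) 1/((s - 2)^2 - 1)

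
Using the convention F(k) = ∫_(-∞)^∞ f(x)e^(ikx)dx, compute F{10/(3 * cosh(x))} 10 * pi/(3 * cosh(pi * k/2))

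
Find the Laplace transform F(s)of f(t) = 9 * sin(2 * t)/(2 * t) 9 * atan(2/s)/2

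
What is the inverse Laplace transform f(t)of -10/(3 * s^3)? -5 * t^2/3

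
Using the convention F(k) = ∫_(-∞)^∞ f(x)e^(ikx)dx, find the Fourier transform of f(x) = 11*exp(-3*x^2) 11*sqrt(3)*sqrt(pi)*exp(-k^2/12)/3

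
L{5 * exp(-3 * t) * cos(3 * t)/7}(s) 5 * (s + 3)/(7 * ((s + 3)^2 + 9))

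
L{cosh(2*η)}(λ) λ/(λ^2 - 4)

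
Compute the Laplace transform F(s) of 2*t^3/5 12/(5*s^4) 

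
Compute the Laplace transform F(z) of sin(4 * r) 4/(z^2 + 16) 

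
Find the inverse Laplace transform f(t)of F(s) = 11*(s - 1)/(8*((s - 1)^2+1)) 11*exp(t)*cos(t)/8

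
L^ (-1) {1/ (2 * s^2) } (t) t/2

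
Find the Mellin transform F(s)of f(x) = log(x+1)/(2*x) -pi*csc(pi*s)/(2*s - 2)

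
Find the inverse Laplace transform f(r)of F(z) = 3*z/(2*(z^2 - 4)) 3*cosh(2*r)/2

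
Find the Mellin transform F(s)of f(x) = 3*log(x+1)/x -3*pi*csc(pi*s)/(s - 1)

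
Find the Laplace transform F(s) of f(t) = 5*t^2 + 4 4/s + 10/s^3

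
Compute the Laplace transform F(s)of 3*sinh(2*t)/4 3/(2*(s^2 - 4))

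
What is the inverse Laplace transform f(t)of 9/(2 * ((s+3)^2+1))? 9 * exp(-3 * t) * sin(t)/2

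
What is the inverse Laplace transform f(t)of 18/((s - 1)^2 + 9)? 6*exp(t)*sin(3*t)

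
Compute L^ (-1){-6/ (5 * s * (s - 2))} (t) -6 * exp (t) * sinh (t)/5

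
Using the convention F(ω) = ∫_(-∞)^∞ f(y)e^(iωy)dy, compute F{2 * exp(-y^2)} 2 * sqrt(pi) * exp(-ω^2/4)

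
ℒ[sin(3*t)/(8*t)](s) atan(3/s)/8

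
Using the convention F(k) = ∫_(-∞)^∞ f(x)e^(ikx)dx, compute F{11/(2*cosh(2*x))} 11*pi/(4*cosh(pi*k/4))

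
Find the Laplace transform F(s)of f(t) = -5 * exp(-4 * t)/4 -5/(4 * s+16)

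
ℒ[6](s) 6/s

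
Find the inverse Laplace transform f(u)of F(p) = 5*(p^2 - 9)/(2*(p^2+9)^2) 5*u*cos(3*u)/2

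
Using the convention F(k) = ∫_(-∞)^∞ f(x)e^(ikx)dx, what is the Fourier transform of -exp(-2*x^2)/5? -sqrt(2)*sqrt(pi)*exp(-k^2/8)/10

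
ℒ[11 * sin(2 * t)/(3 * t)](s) 11 * atan(2/s)/3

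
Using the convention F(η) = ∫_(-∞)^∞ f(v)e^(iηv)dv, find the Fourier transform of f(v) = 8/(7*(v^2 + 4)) 4*pi*exp(-2*Abs(η))/7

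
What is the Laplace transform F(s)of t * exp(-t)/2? 1/(2 * (s + 1)^2)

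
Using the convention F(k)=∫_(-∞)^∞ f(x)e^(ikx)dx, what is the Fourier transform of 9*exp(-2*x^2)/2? 9*sqrt(2)*sqrt(pi)*exp(-k^2/8)/4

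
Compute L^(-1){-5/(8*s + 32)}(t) -5*exp(-4*t)/8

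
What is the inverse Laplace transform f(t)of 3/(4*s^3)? 3*t^2/8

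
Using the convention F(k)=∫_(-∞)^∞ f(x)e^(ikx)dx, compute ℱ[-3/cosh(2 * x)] -3 * pi/(2 * cosh(pi * k/4))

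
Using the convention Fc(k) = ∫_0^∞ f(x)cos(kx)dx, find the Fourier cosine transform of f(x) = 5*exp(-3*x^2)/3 5*sqrt(3)*sqrt(pi)*exp(-k^2/12)/18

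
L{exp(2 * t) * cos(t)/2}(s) (s - 2)/(2 * ((s - 2)^2+1))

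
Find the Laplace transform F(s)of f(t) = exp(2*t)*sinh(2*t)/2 1/(s*(s - 4))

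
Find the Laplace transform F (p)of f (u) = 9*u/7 9/ (7*p^2)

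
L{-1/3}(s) -1/(3 * s)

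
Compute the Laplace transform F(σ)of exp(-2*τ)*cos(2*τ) (σ + 2)/((σ + 2)^2 + 4)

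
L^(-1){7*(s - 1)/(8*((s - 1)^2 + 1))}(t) 7*exp(t)*cos(t)/8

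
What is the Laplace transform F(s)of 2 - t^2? 2/s - 2/s^3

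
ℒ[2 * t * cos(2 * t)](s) 2 * (s^2-4)/(s^2 + 4)^2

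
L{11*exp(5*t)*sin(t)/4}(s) 11/(4*((s - 5)^2 + 1))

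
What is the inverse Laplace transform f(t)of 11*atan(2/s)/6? 11*sin(2*t)/(6*t)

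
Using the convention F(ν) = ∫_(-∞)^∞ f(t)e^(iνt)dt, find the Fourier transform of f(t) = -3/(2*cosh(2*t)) -3*pi/(4*cosh(pi*ν/4))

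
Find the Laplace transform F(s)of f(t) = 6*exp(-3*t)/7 6/(7*(s + 3))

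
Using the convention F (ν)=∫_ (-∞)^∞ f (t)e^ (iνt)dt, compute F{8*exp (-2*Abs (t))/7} 32/ (7*(ν^2 + 4))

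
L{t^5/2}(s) 60/s^6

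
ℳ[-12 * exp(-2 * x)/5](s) -12 * gamma(s)/(5 * 2^s)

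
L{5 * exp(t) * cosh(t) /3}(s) 5 * (s - 1) /(3 * s * (s - 2) ) 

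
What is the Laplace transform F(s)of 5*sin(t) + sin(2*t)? 2/(s^2 + 4) + 5/(s^2 + 1)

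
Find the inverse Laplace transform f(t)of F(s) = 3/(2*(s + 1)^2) 3*t*exp(-t)/2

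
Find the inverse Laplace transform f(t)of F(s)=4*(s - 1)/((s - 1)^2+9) 4*exp(t)*cos(3*t)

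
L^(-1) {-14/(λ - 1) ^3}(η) -7 * η^2 * exp(η) 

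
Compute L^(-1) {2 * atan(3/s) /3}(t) 2 * sin(3 * t) /(3 * t) 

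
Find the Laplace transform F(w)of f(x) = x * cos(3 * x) (w^2 - 9)/(w^2 + 9)^2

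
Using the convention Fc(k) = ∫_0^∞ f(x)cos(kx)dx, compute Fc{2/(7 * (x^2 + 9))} pi * exp(-3 * k)/21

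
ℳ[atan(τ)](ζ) -pi * sec(pi * ζ/2)/(2 * ζ)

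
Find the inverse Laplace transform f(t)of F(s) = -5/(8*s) -5/8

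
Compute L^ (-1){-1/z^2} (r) -r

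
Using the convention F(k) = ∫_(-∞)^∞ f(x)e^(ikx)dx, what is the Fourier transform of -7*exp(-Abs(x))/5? -14/(5*k^2 + 5)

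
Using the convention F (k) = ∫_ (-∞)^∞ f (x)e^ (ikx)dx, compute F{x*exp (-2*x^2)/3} sqrt (2)*I*sqrt (pi)*k*exp (-k^2/8)/24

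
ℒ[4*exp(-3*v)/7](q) 4/(7*(q + 3))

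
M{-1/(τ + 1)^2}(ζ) pi*(ζ - 1)/sin(pi*ζ)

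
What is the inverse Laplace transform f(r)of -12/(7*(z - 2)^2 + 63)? -4*exp(2*r)*sin(3*r)/7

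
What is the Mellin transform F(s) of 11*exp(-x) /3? 11*gamma(s) /3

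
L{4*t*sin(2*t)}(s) 16*s/(s^2+4)^2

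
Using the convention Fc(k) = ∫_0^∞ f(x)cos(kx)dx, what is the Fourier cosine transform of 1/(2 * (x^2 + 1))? pi * exp(-k)/4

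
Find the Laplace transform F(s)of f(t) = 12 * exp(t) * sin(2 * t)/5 24/(5 * ((s - 1)^2+4))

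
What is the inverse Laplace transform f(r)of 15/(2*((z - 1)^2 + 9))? 5*exp(r)*sin(3*r)/2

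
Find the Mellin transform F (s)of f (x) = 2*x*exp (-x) 2*gamma (s + 1)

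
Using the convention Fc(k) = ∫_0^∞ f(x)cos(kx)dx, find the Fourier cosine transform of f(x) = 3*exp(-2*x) 6/(k^2 + 4)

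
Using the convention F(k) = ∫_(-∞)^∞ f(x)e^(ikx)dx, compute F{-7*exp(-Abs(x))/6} -7/(3*k^2 + 3)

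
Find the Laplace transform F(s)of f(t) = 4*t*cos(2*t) 4*(s^2 - 4)/(s^2 + 4)^2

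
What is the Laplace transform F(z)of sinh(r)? 1/(z^2 - 1)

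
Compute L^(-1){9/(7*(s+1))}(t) 9*exp(-t)/7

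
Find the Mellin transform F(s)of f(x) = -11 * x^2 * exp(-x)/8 -11 * gamma(s + 2)/8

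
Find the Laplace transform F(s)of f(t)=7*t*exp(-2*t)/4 7/(4*(s + 2)^2)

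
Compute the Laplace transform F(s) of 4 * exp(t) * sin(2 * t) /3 8/(3 * ((s - 1) ^2 + 4) ) 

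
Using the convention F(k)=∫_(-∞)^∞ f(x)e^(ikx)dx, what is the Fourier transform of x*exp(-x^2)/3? I*sqrt(pi)*k*exp(-k^2/4)/6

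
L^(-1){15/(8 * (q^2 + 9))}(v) 5 * sin(3 * v)/8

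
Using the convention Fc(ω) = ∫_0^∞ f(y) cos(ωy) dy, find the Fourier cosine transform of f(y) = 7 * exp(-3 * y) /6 7/(2 * (ω^2 + 9) ) 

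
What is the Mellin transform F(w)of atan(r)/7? -pi * sec(pi * w/2)/(14 * w)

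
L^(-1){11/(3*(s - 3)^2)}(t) 11*t*exp(3*t)/3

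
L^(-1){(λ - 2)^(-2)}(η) η * exp(2 * η)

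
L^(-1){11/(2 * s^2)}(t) 11 * t/2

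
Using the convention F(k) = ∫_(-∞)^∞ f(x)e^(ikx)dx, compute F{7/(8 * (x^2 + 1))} 7 * pi * exp(-Abs(k))/8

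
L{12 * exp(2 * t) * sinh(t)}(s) 12/((s - 2)^2-1)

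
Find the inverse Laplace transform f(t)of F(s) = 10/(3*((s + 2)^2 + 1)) 10*exp(-2*t)*sin(t)/3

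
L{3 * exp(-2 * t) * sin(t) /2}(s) 3/(2 * ((s + 2) ^2 + 1) ) 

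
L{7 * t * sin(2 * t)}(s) 28 * s/(s^2 + 4)^2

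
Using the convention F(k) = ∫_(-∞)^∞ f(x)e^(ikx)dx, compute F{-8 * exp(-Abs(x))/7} -16/(7 * k^2+7)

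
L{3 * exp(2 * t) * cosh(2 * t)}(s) 3 * (s - 2)/(s * (s - 4))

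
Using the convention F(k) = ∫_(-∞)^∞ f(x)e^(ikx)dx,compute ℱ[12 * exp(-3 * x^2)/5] 4 * sqrt(3) * sqrt(pi) * exp(-k^2/12)/5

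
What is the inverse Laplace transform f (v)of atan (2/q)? sin (2 * v)/v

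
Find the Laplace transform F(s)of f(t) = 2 2/s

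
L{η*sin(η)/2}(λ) λ/(λ^2 + 1)^2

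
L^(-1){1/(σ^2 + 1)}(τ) sin(τ)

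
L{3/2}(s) 3/(2*s)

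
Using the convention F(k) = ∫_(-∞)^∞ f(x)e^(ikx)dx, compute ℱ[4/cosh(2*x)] 2*pi/cosh(pi*k/4)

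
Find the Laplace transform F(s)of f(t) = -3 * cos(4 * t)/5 -3 * s/(5 * s^2 + 80)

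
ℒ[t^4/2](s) 12/s^5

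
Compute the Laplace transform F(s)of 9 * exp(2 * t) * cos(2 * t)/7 9 * (s - 2)/(7 * ((s - 2)^2 + 4))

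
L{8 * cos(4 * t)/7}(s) 8 * s/(7 * (s^2 + 16))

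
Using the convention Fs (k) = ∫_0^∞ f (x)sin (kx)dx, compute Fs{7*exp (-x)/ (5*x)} 7*atan (k)/5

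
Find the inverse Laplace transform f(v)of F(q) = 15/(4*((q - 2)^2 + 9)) 5*exp(2*v)*sin(3*v)/4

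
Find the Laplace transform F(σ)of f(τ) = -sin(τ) -1/(σ^2+1)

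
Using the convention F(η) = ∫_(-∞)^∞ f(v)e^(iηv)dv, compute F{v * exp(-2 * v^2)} sqrt(2) * I * sqrt(pi) * η * exp(-η^2/8)/8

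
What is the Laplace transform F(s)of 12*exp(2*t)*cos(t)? 12*(s - 2)/((s - 2)^2 + 1)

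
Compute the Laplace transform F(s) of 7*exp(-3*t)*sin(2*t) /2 7/((s + 3) ^2 + 4) 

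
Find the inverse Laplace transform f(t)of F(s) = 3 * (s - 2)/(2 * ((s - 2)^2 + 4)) 3 * exp(2 * t) * cos(2 * t)/2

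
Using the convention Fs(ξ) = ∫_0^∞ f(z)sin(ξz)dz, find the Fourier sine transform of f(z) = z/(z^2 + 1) pi*exp(-ξ)/2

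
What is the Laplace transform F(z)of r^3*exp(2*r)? 6/(z - 2)^4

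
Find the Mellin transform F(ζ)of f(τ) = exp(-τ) gamma(ζ)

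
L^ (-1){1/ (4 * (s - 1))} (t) exp (t)/4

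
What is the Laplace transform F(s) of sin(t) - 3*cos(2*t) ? 1/(s^2 + 1) - 3*s/(s^2 + 4) 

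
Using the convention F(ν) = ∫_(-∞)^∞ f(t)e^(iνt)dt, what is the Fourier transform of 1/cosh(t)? pi/cosh(pi*ν/2)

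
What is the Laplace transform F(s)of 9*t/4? 9/(4*s^2)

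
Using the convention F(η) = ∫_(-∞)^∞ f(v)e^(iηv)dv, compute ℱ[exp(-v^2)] sqrt(pi)*exp(-η^2/4)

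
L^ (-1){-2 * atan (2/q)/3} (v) -2 * sin (2 * v)/ (3 * v)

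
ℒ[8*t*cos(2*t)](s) 8*(s^2 - 4)/(s^2 + 4)^2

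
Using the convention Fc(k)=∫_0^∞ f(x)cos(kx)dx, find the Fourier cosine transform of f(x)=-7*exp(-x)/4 -7/(4*k^2+4)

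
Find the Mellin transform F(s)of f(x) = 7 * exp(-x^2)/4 7 * gamma(s/2)/8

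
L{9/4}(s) 9/(4*s)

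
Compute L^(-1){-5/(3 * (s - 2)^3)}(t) -5 * t^2 * exp(2 * t)/6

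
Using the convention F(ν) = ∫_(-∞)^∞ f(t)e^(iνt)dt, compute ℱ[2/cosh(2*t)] pi/cosh(pi*ν/4)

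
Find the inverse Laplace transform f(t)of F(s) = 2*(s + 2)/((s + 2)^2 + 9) 2*exp(-2*t)*cos(3*t)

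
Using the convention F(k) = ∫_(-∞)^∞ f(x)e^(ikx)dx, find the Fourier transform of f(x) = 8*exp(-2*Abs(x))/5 32/(5*(k^2 + 4))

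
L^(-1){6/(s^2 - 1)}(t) 6*sinh(t)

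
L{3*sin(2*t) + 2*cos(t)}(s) 2*s/(s^2 + 1) + 6/(s^2 + 4)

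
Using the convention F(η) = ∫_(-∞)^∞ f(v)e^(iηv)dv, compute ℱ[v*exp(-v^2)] I*sqrt(pi)*η*exp(-η^2/4)/2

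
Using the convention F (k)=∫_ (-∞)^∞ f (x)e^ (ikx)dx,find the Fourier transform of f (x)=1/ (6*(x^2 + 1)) pi*exp (-Abs (k))/6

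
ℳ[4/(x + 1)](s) 4*pi*csc(pi*s)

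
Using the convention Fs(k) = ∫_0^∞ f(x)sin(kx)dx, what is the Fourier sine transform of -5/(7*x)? -5*pi/14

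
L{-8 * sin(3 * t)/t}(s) -8 * atan(3/s)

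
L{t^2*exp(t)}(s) 2/(s - 1)^3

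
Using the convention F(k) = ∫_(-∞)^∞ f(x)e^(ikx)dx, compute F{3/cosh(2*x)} 3*pi/(2*cosh(pi*k/4))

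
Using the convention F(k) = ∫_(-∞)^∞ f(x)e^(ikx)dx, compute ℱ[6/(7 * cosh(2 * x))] 3 * pi/(7 * cosh(pi * k/4))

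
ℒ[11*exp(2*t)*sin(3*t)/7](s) 33/(7*((s - 2)^2+9))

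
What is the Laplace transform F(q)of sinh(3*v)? 3/(q^2 - 9)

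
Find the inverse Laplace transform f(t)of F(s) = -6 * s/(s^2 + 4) -6 * cos(2 * t)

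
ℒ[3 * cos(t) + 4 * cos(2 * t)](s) 4 * s/(s^2 + 4) + 3 * s/(s^2 + 1)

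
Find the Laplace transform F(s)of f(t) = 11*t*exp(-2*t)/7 11/(7*(s + 2)^2)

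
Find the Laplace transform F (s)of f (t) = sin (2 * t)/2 1/ (s^2 + 4)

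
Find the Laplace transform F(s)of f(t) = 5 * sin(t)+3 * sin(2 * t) 6/(s^2+4)+5/(s^2+1)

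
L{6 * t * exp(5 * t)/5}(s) 6/(5 * (s - 5)^2)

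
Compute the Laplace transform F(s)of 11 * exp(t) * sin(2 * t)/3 22/(3 * ((s - 1)^2 + 4))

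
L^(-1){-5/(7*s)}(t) -5/7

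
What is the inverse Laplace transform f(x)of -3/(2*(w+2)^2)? -3*x*exp(-2*x)/2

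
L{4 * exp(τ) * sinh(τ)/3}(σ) 4/(3 * σ * (σ - 2))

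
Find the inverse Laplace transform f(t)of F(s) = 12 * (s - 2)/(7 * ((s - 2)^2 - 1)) 12 * exp(2 * t) * cosh(t)/7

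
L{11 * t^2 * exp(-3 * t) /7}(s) 22/(7 * (s + 3) ^3) 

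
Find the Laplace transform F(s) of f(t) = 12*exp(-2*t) 12/(s + 2) 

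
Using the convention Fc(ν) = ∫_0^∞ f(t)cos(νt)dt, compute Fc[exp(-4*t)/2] 2/(ν^2 + 16)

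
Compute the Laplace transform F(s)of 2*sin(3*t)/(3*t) 2*atan(3/s)/3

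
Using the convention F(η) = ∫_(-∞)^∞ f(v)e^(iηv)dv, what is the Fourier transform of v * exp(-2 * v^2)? sqrt(2) * I * sqrt(pi) * η * exp(-η^2/8)/8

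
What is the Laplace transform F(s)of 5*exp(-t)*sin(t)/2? 5/(2*((s + 1)^2 + 1))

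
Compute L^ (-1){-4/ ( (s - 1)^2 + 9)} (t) -4 * exp (t) * sin (3 * t)/3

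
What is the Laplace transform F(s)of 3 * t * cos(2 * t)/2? 3 * (s^2 - 4)/(2 * (s^2 + 4)^2)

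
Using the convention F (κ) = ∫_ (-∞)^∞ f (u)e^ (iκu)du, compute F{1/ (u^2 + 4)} pi*exp (-2*Abs (κ))/2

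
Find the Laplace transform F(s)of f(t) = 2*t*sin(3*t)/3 4*s/(s^2 + 9)^2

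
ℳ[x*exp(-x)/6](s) gamma(s + 1)/6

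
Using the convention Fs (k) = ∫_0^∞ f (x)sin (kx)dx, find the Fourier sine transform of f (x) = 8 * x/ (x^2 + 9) 4 * pi * exp (-3 * k)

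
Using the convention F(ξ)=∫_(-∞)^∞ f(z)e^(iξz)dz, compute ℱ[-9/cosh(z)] -9*pi/cosh(pi*ξ/2)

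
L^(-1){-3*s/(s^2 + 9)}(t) -3*cos(3*t)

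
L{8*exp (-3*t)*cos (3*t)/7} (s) 8*(s + 3)/ (7*( (s + 3)^2 + 9))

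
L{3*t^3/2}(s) 9/s^4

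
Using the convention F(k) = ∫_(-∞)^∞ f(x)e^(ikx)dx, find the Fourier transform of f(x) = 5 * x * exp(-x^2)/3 5 * I * sqrt(pi) * k * exp(-k^2/4)/6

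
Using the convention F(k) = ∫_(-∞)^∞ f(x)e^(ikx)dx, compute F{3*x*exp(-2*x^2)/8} 3*sqrt(2)*I*sqrt(pi)*k*exp(-k^2/8)/64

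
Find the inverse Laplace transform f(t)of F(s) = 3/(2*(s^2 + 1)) 3*sin(t)/2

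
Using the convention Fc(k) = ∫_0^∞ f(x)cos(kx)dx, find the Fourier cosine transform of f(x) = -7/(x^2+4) -7*pi*exp(-2*k)/4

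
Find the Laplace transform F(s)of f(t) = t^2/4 1/(2*s^3)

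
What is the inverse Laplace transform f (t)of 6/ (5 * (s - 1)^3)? 3 * t^2 * exp (t)/5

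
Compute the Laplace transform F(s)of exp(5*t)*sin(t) 1/((s - 5)^2 + 1)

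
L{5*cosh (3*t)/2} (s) 5*s/ (2*(s^2-9))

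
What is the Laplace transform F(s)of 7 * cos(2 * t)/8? 7 * s/(8 * (s^2 + 4))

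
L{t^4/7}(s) 24/(7 * s^5)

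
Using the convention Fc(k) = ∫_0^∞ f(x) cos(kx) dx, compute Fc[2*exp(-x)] 2/(k^2+1) 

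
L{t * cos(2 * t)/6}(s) (s^2 - 4)/(6 * (s^2 + 4)^2)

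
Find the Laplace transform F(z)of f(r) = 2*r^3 12/z^4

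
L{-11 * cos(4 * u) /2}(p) -11 * p/(2 * p^2 + 32) 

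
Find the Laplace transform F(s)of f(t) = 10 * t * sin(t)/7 20 * s/(7 * (s^2 + 1)^2)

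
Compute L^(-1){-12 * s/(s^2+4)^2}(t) -3 * t * sin(2 * t)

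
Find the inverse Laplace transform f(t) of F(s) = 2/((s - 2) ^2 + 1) 2 * exp(2 * t) * sin(t) 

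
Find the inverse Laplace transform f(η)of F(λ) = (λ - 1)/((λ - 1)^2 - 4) exp(η)*cosh(2*η)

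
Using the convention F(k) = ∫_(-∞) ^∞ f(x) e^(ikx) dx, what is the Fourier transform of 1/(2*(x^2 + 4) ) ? pi*exp(-2*Abs(k) ) /4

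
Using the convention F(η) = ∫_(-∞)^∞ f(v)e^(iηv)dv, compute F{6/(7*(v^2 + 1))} 6*pi*exp(-Abs(η))/7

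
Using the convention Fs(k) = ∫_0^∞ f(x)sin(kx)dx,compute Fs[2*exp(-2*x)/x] 2*atan(k/2)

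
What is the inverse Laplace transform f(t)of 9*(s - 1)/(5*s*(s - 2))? 9*exp(t)*cosh(t)/5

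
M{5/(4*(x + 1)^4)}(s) 5*gamma(s)*gamma(4 - s)/24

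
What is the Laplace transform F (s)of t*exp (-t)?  (s + 1)^ (-2)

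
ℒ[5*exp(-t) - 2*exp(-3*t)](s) 5/(s + 1) - 2/(s + 3)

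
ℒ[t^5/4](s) 30/s^6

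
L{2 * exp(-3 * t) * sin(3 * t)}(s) 6/((s + 3)^2 + 9)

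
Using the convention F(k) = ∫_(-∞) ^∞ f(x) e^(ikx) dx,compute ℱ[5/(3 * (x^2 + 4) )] 5 * pi * exp(-2 * Abs(k) ) /6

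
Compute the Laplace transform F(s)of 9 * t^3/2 27/s^4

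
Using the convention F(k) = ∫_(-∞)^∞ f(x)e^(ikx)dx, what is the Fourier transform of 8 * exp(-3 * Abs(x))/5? 48/(5 * (k^2 + 9))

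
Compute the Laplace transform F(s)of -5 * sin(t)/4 -5/(4 * s^2 + 4)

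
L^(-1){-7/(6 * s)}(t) -7/6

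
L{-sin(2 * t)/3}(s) -2/(3 * s^2 + 12)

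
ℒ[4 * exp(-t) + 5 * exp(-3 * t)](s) 4/(s + 1) + 5/(s + 3)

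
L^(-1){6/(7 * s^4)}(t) t^3/7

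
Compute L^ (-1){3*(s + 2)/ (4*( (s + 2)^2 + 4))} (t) 3*exp (-2*t)*cos (2*t)/4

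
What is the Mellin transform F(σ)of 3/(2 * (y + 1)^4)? gamma(σ) * gamma(4 - σ)/4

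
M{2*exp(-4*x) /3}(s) 2^(1 - 2*s)*gamma(s) /3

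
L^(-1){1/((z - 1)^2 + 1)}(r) exp(r)*sin(r)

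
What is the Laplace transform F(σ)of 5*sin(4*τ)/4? 5/(σ^2+16)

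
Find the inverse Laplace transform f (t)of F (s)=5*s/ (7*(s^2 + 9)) 5*cos (3*t)/7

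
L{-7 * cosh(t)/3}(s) -7 * s/(3 * s^2 - 3)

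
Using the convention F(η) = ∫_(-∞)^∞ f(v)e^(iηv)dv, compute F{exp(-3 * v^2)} sqrt(3) * sqrt(pi) * exp(-η^2/12)/3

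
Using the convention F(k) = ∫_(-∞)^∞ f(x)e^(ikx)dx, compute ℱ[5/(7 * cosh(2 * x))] 5 * pi/(14 * cosh(pi * k/4))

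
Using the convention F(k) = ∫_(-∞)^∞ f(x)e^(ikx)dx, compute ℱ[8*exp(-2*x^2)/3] 4*sqrt(2)*sqrt(pi)*exp(-k^2/8)/3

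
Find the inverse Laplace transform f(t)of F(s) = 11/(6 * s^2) 11 * t/6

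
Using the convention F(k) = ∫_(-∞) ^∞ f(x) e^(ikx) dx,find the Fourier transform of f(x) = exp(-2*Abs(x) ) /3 4/(3*(k^2 + 4) ) 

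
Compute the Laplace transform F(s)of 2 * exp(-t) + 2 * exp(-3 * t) 2/(s + 1) + 2/(s + 3)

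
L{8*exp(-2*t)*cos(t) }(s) 8*(s+2) /((s+2) ^2+1) 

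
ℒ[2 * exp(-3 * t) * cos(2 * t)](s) 2 * (s + 3) /((s + 3) ^2 + 4) 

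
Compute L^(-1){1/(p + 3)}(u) exp(-3 * u)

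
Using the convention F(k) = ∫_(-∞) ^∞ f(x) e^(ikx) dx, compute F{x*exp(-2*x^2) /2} sqrt(2)*I*sqrt(pi)*k*exp(-k^2/8) /16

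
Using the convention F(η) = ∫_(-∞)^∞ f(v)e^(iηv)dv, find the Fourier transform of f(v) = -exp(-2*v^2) -sqrt(2)*sqrt(pi)*exp(-η^2/8)/2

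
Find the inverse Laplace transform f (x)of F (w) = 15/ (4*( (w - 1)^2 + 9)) 5*exp (x)*sin (3*x)/4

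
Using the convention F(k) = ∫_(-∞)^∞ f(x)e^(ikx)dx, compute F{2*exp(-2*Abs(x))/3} 8/(3*(k^2 + 4))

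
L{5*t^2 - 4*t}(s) 10/s^3 - 4/s^2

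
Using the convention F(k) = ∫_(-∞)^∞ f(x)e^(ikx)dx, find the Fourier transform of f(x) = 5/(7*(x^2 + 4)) 5*pi*exp(-2*Abs(k))/14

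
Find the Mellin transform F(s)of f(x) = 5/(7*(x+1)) 5*pi*csc(pi*s)/7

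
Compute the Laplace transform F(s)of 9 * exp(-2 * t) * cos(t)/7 9 * (s + 2)/(7 * ((s + 2)^2 + 1))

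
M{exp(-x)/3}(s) gamma(s)/3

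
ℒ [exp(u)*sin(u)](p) 1/((p - 1)^2 + 1)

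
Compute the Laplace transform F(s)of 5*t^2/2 5/s^3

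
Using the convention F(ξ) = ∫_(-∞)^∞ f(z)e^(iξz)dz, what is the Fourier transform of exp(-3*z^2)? sqrt(3)*sqrt(pi)*exp(-ξ^2/12)/3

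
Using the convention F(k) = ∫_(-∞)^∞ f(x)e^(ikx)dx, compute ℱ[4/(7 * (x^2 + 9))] 4 * pi * exp(-3 * Abs(k))/21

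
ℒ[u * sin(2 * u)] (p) 4 * p/(p^2 + 4)^2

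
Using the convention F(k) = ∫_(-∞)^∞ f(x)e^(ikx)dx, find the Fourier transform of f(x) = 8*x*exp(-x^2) 4*I*sqrt(pi)*k*exp(-k^2/4)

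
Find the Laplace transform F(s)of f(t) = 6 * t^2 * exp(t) 12/(s - 1)^3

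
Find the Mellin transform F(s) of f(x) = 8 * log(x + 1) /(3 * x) -8 * pi * csc(pi * s) /(3 * s - 3) 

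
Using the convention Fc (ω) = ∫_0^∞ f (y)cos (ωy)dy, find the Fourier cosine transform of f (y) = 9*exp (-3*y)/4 27/ (4*(ω^2 + 9))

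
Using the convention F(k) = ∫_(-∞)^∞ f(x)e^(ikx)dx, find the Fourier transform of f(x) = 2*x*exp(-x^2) I*sqrt(pi)*k*exp(-k^2/4)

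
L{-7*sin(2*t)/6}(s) -7/(3*s^2 + 12)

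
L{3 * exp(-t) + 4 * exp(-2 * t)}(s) 3/(s + 1) + 4/(s + 2)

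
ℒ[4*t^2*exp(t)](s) 8/(s - 1)^3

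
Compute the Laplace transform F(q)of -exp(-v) -1/(q + 1)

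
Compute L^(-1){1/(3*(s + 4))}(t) exp(-4*t)/3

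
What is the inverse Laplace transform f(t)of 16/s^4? 8*t^3/3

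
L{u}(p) p^(-2)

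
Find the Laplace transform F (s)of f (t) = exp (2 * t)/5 1/ (5 * (s - 2))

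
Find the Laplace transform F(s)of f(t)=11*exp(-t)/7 11/(7*(s + 1))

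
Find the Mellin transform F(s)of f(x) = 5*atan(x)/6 -5*pi*sec(pi*s/2)/(12*s)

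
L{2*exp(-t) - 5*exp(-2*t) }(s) 2/(s+1) - 5/(s+2) 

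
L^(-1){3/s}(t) 3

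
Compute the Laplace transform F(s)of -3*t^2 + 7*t 7/s^2 - 6/s^3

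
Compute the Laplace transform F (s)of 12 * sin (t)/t 12 * atan (1/s)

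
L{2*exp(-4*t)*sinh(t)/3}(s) 2/(3*((s + 4)^2-1))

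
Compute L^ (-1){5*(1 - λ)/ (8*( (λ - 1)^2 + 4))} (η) -5*exp (η)*cos (2*η)/8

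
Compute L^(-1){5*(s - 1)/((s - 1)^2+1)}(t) 5*exp(t)*cos(t)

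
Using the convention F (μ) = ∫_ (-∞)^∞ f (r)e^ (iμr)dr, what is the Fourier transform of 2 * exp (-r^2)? 2 * sqrt (pi) * exp (-μ^2/4)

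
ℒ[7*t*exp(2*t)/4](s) 7/(4*(s - 2)^2)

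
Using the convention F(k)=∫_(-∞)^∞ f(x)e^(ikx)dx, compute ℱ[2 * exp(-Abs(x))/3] 4/(3 * (k^2+1))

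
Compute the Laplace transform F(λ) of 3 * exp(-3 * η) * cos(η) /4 3 * (λ + 3) /(4 * ((λ + 3) ^2 + 1) ) 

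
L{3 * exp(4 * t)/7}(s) 3/(7 * (s - 4))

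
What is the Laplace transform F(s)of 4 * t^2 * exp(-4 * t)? 8/(s + 4)^3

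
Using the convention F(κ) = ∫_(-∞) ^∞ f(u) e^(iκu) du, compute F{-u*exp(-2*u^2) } -sqrt(2)*I*sqrt(pi)*κ*exp(-κ^2/8) /8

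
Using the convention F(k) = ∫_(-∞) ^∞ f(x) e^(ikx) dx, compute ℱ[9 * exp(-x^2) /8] 9 * sqrt(pi) * exp(-k^2/4) /8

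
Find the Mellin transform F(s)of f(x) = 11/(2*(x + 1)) 11*pi*csc(pi*s)/2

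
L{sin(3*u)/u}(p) atan(3/p)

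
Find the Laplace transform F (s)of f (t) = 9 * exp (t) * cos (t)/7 9 * (s - 1)/ (7 * ( (s - 1)^2 + 1))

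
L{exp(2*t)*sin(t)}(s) 1/((s - 2)^2 + 1)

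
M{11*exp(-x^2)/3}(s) 11*gamma(s/2)/6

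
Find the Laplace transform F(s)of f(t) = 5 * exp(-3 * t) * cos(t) 5 * (s+3)/((s+3)^2+1)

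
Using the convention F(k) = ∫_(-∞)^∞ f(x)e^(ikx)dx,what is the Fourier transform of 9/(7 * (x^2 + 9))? 3 * pi * exp(-3 * Abs(k))/7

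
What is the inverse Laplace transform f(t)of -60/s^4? -10 * t^3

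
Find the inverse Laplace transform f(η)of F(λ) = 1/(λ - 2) exp(2*η)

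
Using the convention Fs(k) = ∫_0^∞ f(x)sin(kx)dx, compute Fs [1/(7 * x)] pi/14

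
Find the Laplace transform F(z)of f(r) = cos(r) z/(z^2 + 1)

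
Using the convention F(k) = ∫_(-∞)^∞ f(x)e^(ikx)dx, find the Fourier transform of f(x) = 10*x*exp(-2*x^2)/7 5*sqrt(2)*I*sqrt(pi)*k*exp(-k^2/8)/28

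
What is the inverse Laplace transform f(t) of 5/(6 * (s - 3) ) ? 5 * exp(3 * t) /6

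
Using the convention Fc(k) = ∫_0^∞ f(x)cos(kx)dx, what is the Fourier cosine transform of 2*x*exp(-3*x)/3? 2*(9 - k^2)/(3*(k^2 + 9)^2)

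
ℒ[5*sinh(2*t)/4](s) 5/(2*(s^2 - 4))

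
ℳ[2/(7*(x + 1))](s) 2*pi*csc(pi*s)/7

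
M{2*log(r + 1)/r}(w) -2*pi*csc(pi*w)/(w - 1)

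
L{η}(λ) λ^(-2)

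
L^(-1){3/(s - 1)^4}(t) t^3*exp(t)/2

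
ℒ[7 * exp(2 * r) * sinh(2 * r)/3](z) 14/(3 * z * (z - 4))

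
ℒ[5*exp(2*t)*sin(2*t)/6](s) 5/(3*((s - 2)^2 + 4))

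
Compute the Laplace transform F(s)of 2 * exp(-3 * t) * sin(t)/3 2/(3 * ((s + 3)^2 + 1))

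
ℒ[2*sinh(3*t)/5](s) 6/(5*(s^2 - 9))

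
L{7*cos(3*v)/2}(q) 7*q/(2*(q^2 + 9))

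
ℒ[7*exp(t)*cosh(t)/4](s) 7*(s - 1)/(4*s*(s - 2))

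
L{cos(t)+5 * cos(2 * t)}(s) 5 * s/(s^2+4)+s/(s^2+1)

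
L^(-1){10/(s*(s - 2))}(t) 10*exp(t)*sinh(t)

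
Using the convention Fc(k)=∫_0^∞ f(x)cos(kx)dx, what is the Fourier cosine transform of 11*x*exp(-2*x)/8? 11*(4 - k^2)/(8*(k^2 + 4)^2)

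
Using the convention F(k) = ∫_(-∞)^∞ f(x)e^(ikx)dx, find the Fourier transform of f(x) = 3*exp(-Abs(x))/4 3/(2*(k^2+1))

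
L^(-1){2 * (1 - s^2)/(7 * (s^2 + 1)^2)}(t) -2 * t * cos(t)/7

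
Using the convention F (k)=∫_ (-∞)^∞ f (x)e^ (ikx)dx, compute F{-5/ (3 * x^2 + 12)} -5 * pi * exp (-2 * Abs (k))/6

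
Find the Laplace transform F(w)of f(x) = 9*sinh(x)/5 9/(5*(w^2 - 1))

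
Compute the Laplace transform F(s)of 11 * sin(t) 11/(s^2+1)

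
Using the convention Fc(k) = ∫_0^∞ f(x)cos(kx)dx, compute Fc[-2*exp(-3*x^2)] -sqrt(3)*sqrt(pi)*exp(-k^2/12)/3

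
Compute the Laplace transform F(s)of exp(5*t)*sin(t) 1/((s - 5)^2+1)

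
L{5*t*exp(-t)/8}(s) 5/(8*(s + 1)^2)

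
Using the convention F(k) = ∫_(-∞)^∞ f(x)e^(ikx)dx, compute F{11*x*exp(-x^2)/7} 11*I*sqrt(pi)*k*exp(-k^2/4)/14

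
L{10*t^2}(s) 20/s^3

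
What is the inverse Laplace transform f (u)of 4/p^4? 2*u^3/3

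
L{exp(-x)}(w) 1/(w+1)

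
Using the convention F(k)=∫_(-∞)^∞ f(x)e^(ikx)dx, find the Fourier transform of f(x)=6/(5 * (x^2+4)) 3 * pi * exp(-2 * Abs(k))/5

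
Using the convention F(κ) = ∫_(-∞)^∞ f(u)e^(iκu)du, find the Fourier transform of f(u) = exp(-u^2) sqrt(pi)*exp(-κ^2/4)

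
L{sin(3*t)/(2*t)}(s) atan(3/s)/2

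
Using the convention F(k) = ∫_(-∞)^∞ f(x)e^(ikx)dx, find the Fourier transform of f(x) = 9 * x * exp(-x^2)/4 9 * I * sqrt(pi) * k * exp(-k^2/4)/8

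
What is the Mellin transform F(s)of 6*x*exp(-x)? 6*gamma(s + 1)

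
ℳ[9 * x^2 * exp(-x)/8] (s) 9 * gamma(s + 2)/8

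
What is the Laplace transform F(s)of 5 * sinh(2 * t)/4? 5/(2 * (s^2 - 4))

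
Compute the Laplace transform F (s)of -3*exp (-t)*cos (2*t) 3*(-s - 1)/ ( (s+1)^2+4)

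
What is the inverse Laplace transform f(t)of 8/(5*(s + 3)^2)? 8*t*exp(-3*t)/5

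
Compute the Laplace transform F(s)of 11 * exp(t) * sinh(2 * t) 22/((s - 1)^2-4)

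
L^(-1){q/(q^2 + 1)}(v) cos(v)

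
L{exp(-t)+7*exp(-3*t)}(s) 7/(s+3)+1/(s+1)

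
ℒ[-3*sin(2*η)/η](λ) -3*atan(2/λ)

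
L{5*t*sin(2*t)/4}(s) 5*s/(s^2 + 4)^2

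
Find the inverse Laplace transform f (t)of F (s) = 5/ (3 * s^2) 5 * t/3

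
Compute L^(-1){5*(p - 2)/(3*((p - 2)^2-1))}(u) 5*exp(2*u)*cosh(u)/3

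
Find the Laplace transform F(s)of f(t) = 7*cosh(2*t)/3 7*s/(3*(s^2 - 4))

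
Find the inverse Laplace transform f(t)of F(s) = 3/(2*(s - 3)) 3*exp(3*t)/2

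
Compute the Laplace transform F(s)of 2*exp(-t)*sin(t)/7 2/(7*((s + 1)^2 + 1))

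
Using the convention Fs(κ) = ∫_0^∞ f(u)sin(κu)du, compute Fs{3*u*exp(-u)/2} 3*κ/(κ^2 + 1)^2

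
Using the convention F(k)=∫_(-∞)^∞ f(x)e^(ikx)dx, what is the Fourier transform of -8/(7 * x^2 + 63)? -8 * pi * exp(-3 * Abs(k))/21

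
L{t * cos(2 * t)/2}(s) (s^2 - 4)/(2 * (s^2 + 4)^2)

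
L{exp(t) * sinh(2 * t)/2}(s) 1/((s - 1)^2 - 4)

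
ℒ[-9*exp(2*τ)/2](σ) -9/(2*σ - 4)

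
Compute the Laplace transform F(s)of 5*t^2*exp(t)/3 10/(3*(s - 1)^3)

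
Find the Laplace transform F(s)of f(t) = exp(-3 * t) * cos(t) (s + 3)/((s + 3)^2 + 1)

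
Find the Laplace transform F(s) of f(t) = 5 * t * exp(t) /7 5/(7 * (s - 1) ^2) 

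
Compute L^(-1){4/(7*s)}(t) 4/7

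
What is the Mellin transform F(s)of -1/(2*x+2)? -pi*csc(pi*s)/2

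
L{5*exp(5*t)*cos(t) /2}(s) 5*(s - 5) /(2*((s - 5) ^2 + 1) ) 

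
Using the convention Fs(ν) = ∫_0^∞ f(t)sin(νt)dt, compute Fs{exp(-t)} ν/(ν^2 + 1)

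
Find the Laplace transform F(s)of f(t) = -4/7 -4/(7*s)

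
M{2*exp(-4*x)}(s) 2^(1 - 2*s)*gamma(s)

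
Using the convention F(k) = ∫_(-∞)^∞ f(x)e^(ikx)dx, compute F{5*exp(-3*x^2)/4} 5*sqrt(3)*sqrt(pi)*exp(-k^2/12)/12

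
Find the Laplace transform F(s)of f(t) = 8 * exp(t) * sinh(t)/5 8/(5 * s * (s - 2))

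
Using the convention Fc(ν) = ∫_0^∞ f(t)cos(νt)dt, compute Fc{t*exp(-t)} (1 - ν^2)/(ν^2+1)^2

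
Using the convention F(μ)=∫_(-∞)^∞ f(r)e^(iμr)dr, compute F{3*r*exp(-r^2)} 3*I*sqrt(pi)*μ*exp(-μ^2/4)/2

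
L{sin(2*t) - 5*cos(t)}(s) 2/(s^2 + 4) - 5*s/(s^2 + 1)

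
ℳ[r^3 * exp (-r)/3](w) gamma (w+3)/3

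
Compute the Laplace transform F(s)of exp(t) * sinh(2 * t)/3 2/(3 * ((s - 1)^2 - 4))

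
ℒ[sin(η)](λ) 1/(λ^2 + 1)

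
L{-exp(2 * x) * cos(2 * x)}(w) (2 - w)/((w - 2)^2 + 4)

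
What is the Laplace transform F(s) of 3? 3/s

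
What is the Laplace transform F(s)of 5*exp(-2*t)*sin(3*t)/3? 5/((s+2)^2+9)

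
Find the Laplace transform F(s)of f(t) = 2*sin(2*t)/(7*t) 2*atan(2/s)/7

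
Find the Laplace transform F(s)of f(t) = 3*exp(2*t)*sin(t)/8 3/(8*((s - 2)^2 + 1))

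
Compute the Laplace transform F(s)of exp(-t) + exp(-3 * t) 1/(s + 1) + 1/(s + 3)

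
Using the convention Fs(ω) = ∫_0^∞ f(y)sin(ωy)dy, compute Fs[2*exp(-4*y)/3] 2*ω/(3*(ω^2 + 16))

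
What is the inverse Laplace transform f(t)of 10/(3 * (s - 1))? 10 * exp(t)/3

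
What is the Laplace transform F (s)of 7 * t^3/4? 21/ (2 * s^4)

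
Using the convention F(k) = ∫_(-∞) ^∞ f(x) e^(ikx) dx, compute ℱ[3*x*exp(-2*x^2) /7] 3*sqrt(2)*I*sqrt(pi)*k*exp(-k^2/8) /56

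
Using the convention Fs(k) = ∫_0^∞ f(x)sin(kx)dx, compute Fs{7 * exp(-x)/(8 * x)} 7 * atan(k)/8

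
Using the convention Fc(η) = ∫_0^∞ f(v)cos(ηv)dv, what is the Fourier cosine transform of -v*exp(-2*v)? (η^2 - 4)/(η^2 + 4)^2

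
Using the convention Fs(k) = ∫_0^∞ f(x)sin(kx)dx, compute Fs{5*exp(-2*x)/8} 5*k/(8*(k^2 + 4))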